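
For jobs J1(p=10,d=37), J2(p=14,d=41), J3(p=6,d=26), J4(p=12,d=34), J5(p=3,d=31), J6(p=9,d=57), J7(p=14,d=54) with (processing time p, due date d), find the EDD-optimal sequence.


EDD: sort by earliest due date
  J3: d=26, p=6
  J5: d=31, p=3
  J4: d=34, p=12
  J1: d=37, p=10
  J2: d=41, p=14
  J7: d=54, p=14
  J6: d=57, p=9
Order: J3 → J5 → J4 → J1 → J2 → J7 → J6


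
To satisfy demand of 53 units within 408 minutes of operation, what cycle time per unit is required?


Cycle time = available time / demand
= 408 / 53
= 7.70 min/unit


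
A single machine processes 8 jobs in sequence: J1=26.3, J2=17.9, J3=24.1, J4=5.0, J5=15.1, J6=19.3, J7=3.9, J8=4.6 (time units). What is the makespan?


Sequential makespan: sum all processing times
= 26.3 + 17.9 + 24.1 + 5.0 + 15.1 + 19.3 + 3.9 + 4.6
= 116.2 time units


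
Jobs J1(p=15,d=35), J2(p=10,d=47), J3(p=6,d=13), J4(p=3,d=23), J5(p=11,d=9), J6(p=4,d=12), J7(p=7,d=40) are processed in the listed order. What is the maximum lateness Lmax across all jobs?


Lateness per job (L = C - d):
  J1: C=15, d=35, L=-20
  J2: C=25, d=47, L=-22
  J3: C=31, d=13, L=18
  J4: C=34, d=23, L=11
  J5: C=45, d=9, L=36
  J6: C=49, d=12, L=37
  J7: C=56, d=40, L=16
Lmax = max(-20, -22, 18, 11, 36, 37, 16)
= 37


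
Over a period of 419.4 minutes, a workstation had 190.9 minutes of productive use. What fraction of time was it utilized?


Utilization = busy / total × 100
= 190.9 / 419.4 × 100
= 45.5%


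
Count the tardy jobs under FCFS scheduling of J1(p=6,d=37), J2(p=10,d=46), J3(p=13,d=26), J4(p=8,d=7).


Completion vs due date:
  J1: C=6, d=37 → on time
  J2: C=16, d=46 → on time
  J3: C=29, d=26 → TARDY
  J4: C=37, d=7 → TARDY
Tardy jobs: J3, J4
Count = 2


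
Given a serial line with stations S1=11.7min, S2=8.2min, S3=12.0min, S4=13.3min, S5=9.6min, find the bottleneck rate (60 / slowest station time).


Bottleneck = longest station time
Station times: [11.7, 8.2, 12.0, 13.3, 9.6]
Max = 13.3 min
Rate = 60 / 13.3
= 4.51 units/hour (bottleneck: 13.3min)


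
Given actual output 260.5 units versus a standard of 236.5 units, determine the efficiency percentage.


Efficiency = (actual / standard) × 100
= (260.5 / 236.5) × 100
= 110.1%


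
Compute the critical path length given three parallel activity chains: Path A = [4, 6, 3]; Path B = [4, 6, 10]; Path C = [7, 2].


Path A: 4 + 6 + 3 = 13
Path B: 4 + 6 + 10 = 20
Path C: 7 + 2 = 9
Critical path = longest = max(13, 20, 9)
= 20 (Path B)


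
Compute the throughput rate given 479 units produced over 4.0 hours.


Throughput = units / time
= 479 / 4.0
= 119.8 units/hour


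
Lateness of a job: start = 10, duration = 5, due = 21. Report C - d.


Completion = 10 + 5 = 15
Lateness = C - d = 15 - 21
= -6


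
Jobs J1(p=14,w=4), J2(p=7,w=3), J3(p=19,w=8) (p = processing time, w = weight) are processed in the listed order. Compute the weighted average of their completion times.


Completion times:
  J1: C=14, w×C=4×14=56
  J2: C=21, w×C=3×21=63
  J3: C=40, w×C=8×40=320
Sum w×C = 439
Sum w = 15
Weighted avg = 439/15
= 29.27


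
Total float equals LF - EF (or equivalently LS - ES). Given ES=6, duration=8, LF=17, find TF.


EF = ES + duration = 6 + 8 = 14
LS = LF - duration = 17 - 8 = 9
Total Float = LF - EF = 17 - 14
(or LS - ES = 9 - 6)
= 3


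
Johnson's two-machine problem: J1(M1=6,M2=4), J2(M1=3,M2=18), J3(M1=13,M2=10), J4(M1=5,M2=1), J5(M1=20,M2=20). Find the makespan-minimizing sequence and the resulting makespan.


Johnson's rule:
Group 1 (M1≤M2, sort by M1): ['J2', 'J5']
Group 2 (M1>M2, sort desc M2): ['J3', 'J1', 'J4']
Sequence: J2 → J5 → J3 → J1 → J4
Makespan calculation:
  J2: M1 done=3, M2 done=21
  J5: M1 done=23, M2 done=43
  J3: M1 done=36, M2 done=53
  J1: M1 done=42, M2 done=57
  J4: M1 done=47, M2 done=58
= Sequence: J2 → J5 → J3 → J1 → J4, Makespan: 58


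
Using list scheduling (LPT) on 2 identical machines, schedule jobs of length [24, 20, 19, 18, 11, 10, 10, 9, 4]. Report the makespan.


Jobs (LPT sorted): [24, 20, 19, 18, 11, 10, 10, 9, 4]
Machines: 2
  J=24 → Machine 1 (load: 0+24=24)
  J=20 → Machine 2 (load: 0+20=20)
  J=19 → Machine 2 (load: 20+19=39)
  J=18 → Machine 1 (load: 24+18=42)
  J=11 → Machine 2 (load: 39+11=50)
  J=10 → Machine 1 (load: 42+10=52)
  J=10 → Machine 2 (load: 50+10=60)
  J=9 → Machine 1 (load: 52+9=61)
  J=4 → Machine 2 (load: 60+4=64)
Machine loads: [61, 64]
Makespan = max = 64 time units


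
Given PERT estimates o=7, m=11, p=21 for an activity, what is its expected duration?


te = (o + 4m + p) / 6
= (7 + 4×11 + 21) / 6
= (7 + 44 + 21) / 6
= 72 / 6
= 12.00


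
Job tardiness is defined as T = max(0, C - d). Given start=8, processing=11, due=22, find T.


Completion = start + processing = 8 + 11 = 19
Tardiness = max(0, C - d) = max(0, 19 - 22)
= max(0, -3)
= 0


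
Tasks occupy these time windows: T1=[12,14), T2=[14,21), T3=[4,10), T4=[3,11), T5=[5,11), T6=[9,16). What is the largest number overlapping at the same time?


Check each time point for overlaps:
  t=9: 4 tasks active (T3, T4, T5, T6)
Max concurrent = 4


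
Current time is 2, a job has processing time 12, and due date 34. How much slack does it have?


Slack = due - current_time - processing
= 34 - 2 - 12
= 20


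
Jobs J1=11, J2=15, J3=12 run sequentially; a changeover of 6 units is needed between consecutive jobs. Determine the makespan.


Makespan = Σ processing + (n-1) × setup
= (11 + 15 + 12) + (3-1)×6
= 38 + 12
= 50 time units


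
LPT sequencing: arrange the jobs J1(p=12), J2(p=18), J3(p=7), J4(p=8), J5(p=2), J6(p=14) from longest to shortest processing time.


LPT: sort by longest processing time first
  J2: p=18
  J6: p=14
  J1: p=12
  J4: p=8
  J3: p=7
  J5: p=2
Order: J2 → J6 → J1 → J4 → J3 → J5


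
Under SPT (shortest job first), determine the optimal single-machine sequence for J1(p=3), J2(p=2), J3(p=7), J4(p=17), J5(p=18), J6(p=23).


SPT: sort by shortest processing time
  J2: p=2
  J1: p=3
  J3: p=7
  J4: p=17
  J5: p=18
  J6: p=23
Order: J2 → J1 → J3 → J4 → J5 → J6


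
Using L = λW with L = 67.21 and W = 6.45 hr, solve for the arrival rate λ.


Little's law: L = λW → λ = L / W
= 67.21 / 6.45
= 10.42 per hour


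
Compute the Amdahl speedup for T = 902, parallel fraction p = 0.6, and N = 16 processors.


Amdahl's law: T_p = T × ((1-p) + p/N)
= 902 × ((1-0.6) + 0.6/16)
= 902 × (0.40 + 0.0375)
= 902 × 0.4375
= 394.62
Speedup = 902/394.62
= 2.29×


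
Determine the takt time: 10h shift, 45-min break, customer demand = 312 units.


Available = 10×60 - 45 = 555 min
Takt time = 555 / 312
= 1.78 min/unit


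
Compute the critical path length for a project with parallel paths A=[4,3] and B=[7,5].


Path A: 4 + 3 = 7
Path B: 7 + 5 = 12
Critical path = longest = max(7, 12)
= 12 (Path B)


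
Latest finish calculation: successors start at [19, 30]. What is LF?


LF = min of all successor start times
Successors start at: [19, 30]
LF = min(19, 30)
= 19


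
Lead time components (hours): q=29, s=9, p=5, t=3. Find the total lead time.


Lead time = queue + setup + processing + transit
= 29 + 9 + 5 + 3
= 46 hours


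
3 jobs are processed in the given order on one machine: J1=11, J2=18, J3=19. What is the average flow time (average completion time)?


Completion times:
  J1: completes at 11
  J2: completes at 29
  J3: completes at 48
Sum = 88
Average = 88/3
= 29.33


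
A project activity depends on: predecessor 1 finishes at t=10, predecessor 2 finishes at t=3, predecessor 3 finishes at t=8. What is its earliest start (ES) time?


ES = max of all predecessor completion times
Predecessors: [10, 3, 8]
ES = max(10, 3, 8)
= 10


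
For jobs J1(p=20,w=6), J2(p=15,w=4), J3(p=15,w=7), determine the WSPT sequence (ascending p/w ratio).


WSPT (Smith's rule): sort by p/w ascending
  J3: p/w = 15/7 = 2.143
  J1: p/w = 20/6 = 3.333
  J2: p/w = 15/4 = 3.750
Order: J3 → J1 → J2


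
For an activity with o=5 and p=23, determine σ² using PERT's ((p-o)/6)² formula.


σ² = ((p - o) / 6)² = (p - o)² / 36
= (23 - 5)² / 36
= 18² / 36
= 324 / 36
= 9.0000


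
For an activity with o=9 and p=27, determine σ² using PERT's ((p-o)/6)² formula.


σ² = ((p - o) / 6)² = (p - o)² / 36
= (27 - 9)² / 36
= 18² / 36
= 324 / 36
= 9.0000


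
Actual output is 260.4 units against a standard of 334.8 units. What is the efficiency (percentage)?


Efficiency = (actual / standard) × 100
= (260.4 / 334.8) × 100
= 77.8%


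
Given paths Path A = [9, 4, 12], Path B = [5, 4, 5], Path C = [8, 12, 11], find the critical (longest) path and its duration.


Path A: 9 + 4 + 12 = 25
Path B: 5 + 4 + 5 = 14
Path C: 8 + 12 + 11 = 31
Critical path = longest = max(25, 14, 31)
= 31 (Path C)


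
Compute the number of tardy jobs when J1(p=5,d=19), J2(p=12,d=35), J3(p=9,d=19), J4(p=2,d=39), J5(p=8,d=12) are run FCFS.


Completion vs due date:
  J1: C=5, d=19 → on time
  J2: C=17, d=35 → on time
  J3: C=26, d=19 → TARDY
  J4: C=28, d=39 → on time
  J5: C=36, d=12 → TARDY
Tardy jobs: J3, J5
Count = 2


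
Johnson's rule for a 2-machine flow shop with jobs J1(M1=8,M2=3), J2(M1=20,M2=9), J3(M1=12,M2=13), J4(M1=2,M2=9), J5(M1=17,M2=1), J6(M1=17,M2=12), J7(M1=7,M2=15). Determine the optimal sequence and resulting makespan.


Johnson's rule:
Group 1 (M1≤M2, sort by M1): ['J4', 'J7', 'J3']
Group 2 (M1>M2, sort desc M2): ['J6', 'J2', 'J1', 'J5']
Sequence: J4 → J7 → J3 → J6 → J2 → J1 → J5
Makespan calculation:
  J4: M1 done=2, M2 done=11
  J7: M1 done=9, M2 done=26
  J3: M1 done=21, M2 done=39
  J6: M1 done=38, M2 done=51
  J2: M1 done=58, M2 done=67
  J1: M1 done=66, M2 done=70
  J5: M1 done=83, M2 done=84
= Sequence: J4 → J7 → J3 → J6 → J2 → J1 → J5, Makespan: 84


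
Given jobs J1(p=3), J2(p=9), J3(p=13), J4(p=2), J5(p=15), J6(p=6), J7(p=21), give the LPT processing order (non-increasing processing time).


LPT: sort by longest processing time first
  J7: p=21
  J5: p=15
  J3: p=13
  J2: p=9
  J6: p=6
  J1: p=3
  J4: p=2
Order: J7 → J5 → J3 → J2 → J6 → J1 → J4


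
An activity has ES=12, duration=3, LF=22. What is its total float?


EF = ES + duration = 12 + 3 = 15
LS = LF - duration = 22 - 3 = 19
Total Float = LF - EF = 22 - 15
(or LS - ES = 19 - 12)
= 7


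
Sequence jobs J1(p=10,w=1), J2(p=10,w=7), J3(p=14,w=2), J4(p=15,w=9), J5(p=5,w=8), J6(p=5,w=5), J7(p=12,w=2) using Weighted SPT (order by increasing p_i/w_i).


WSPT (Smith's rule): sort by p/w ascending
  J5: p/w = 5/8 = 0.625
  J6: p/w = 5/5 = 1.000
  J2: p/w = 10/7 = 1.429
  J4: p/w = 15/9 = 1.667
  J7: p/w = 12/2 = 6.000
  J3: p/w = 14/2 = 7.000
  J1: p/w = 10/1 = 10.000
Order: J5 → J6 → J2 → J4 → J7 → J3 → J1


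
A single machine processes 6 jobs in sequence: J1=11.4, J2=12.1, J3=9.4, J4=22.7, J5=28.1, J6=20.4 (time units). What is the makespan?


Sequential makespan: sum all processing times
= 11.4 + 12.1 + 9.4 + 22.7 + 28.1 + 20.4
= 104.1 time units


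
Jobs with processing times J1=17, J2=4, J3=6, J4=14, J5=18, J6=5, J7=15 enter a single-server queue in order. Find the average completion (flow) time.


Completion times:
  J1: completes at 17
  J2: completes at 21
  J3: completes at 27
  J4: completes at 41
  J5: completes at 59
  J6: completes at 64
  J7: completes at 79
Sum = 308
Average = 308/7
= 44.00


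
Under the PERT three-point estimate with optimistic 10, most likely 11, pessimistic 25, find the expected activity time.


te = (o + 4m + p) / 6
= (10 + 4×11 + 25) / 6
= (10 + 44 + 25) / 6
= 79 / 6
= 13.17


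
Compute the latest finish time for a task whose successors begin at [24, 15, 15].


LF = min of all successor start times
Successors start at: [24, 15, 15]
LF = min(24, 15, 15)
= 15


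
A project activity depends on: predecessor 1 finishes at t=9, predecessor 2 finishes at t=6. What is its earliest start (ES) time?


ES = max of all predecessor completion times
Predecessors: [9, 6]
ES = max(9, 6)
= 9


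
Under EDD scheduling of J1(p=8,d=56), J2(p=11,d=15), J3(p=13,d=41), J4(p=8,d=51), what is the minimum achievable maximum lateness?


EDD order: J2 → J3 → J4 → J1
Completion and lateness:
  J2: C=11, d=15, L=11-15=-4
  J3: C=24, d=41, L=24-41=-17
  J4: C=32, d=51, L=32-51=-19
  J1: C=40, d=56, L=40-56=-16
Lmax = max(-4, -17, -19, -16)
= -4


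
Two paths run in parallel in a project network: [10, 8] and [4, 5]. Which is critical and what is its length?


Path A: 10 + 8 = 18
Path B: 4 + 5 = 9
Critical path = longest = max(18, 9)
= 18 (Path A)


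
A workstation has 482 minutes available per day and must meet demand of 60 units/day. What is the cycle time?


Cycle time = available time / demand
= 482 / 60
= 8.03 min/unit


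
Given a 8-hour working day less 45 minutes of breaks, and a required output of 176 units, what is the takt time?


Available = 8×60 - 45 = 435 min
Takt time = 435 / 176
= 2.47 min/unit


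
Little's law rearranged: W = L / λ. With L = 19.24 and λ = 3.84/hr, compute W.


Little's law: L = λW → W = L / λ
= 19.24 / 3.84
= 5.01 hours


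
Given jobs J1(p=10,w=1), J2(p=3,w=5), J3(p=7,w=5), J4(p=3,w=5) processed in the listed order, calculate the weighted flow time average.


Completion times:
  J1: C=10, w×C=1×10=10
  J2: C=13, w×C=5×13=65
  J3: C=20, w×C=5×20=100
  J4: C=23, w×C=5×23=115
Sum w×C = 290
Sum w = 16
Weighted avg = 290/16
= 18.12


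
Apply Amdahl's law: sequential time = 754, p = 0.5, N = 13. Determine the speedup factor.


Amdahl's law: T_p = T × ((1-p) + p/N)
= 754 × ((1-0.5) + 0.5/13)
= 754 × (0.50 + 0.0385)
= 754 × 0.5385
= 406.00
Speedup = 754/406.00
= 1.86×


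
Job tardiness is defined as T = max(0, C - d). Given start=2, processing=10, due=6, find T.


Completion = start + processing = 2 + 10 = 12
Tardiness = max(0, C - d) = max(0, 12 - 6)
= max(0, 6)
= 6


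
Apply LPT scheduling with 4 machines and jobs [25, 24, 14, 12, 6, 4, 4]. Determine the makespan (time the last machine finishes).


Jobs (LPT sorted): [25, 24, 14, 12, 6, 4, 4]
Machines: 4
  J=25 → Machine 1 (load: 0+25=25)
  J=24 → Machine 2 (load: 0+24=24)
  J=14 → Machine 3 (load: 0+14=14)
  J=12 → Machine 4 (load: 0+12=12)
  J=6 → Machine 4 (load: 12+6=18)
  J=4 → Machine 3 (load: 14+4=18)
  J=4 → Machine 3 (load: 18+4=22)
Machine loads: [25, 24, 22, 18]
Makespan = max = 25 time units


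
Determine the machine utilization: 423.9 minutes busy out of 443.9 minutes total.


Utilization = busy / total × 100
= 423.9 / 443.9 × 100
= 95.5%


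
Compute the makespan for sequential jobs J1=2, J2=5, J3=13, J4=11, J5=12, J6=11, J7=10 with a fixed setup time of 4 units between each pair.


Makespan = Σ processing + (n-1) × setup
= (2 + 5 + 13 + 11 + 12 + 11 + 10) + (7-1)×4
= 64 + 24
= 88 time units


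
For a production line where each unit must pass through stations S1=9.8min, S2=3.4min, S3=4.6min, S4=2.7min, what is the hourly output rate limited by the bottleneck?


Bottleneck = longest station time
Station times: [9.8, 3.4, 4.6, 2.7]
Max = 9.8 min
Rate = 60 / 9.8
= 6.12 units/hour (bottleneck: 9.8min)


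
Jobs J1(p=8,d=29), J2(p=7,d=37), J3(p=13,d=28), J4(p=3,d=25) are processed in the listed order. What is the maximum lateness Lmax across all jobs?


Lateness per job (L = C - d):
  J1: C=8, d=29, L=-21
  J2: C=15, d=37, L=-22
  J3: C=28, d=28, L=0
  J4: C=31, d=25, L=6
Lmax = max(-21, -22, 0, 6)
= 6


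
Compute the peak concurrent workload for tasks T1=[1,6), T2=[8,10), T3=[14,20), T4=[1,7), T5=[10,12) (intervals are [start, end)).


Check each time point for overlaps:
  t=1: 2 tasks active (T1, T4)
Max concurrent = 2


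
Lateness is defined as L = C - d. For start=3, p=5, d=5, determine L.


Completion = 3 + 5 = 8
Lateness = C - d = 8 - 5
= 3


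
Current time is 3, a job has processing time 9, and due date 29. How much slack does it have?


Slack = due - current_time - processing
= 29 - 3 - 9
= 17


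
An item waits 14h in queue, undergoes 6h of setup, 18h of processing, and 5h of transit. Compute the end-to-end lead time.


Lead time = queue + setup + processing + transit
= 14 + 6 + 18 + 5
= 43 hours


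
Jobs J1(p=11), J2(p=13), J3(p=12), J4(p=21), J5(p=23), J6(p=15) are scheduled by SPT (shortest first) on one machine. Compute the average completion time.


SPT order: J1 → J3 → J2 → J6 → J4 → J5
Completion times:
  J1: C=11
  J3: C=23
  J2: C=36
  J6: C=51
  J4: C=72
  J5: C=95
Sum = 288, n = 6
Mean flow = 288/6
= 48.00


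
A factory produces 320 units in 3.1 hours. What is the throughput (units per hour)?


Throughput = units / time
= 320 / 3.1
= 103.2 units/hour


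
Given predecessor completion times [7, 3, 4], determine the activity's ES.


ES = max of all predecessor completion times
Predecessors: [7, 3, 4]
ES = max(7, 3, 4)
= 7


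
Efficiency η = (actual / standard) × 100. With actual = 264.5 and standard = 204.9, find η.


Efficiency = (actual / standard) × 100
= (264.5 / 204.9) × 100
= 129.1%


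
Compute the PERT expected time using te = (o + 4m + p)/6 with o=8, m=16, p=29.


te = (o + 4m + p) / 6
= (8 + 4×16 + 29) / 6
= (8 + 64 + 29) / 6
= 101 / 6
= 16.83


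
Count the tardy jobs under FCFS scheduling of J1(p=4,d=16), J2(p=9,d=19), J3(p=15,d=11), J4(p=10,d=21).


Completion vs due date:
  J1: C=4, d=16 → on time
  J2: C=13, d=19 → on time
  J3: C=28, d=11 → TARDY
  J4: C=38, d=21 → TARDY
Tardy jobs: J3, J4
Count = 2


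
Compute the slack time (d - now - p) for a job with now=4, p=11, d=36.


Slack = due - current_time - processing
= 36 - 4 - 11
= 21


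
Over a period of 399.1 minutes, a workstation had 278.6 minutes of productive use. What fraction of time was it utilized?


Utilization = busy / total × 100
= 278.6 / 399.1 × 100
= 69.8%


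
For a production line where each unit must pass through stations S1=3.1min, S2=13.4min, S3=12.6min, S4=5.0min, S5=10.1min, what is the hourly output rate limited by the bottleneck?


Bottleneck = longest station time
Station times: [3.1, 13.4, 12.6, 5.0, 10.1]
Max = 13.4 min
Rate = 60 / 13.4
= 4.48 units/hour (bottleneck: 13.4min)


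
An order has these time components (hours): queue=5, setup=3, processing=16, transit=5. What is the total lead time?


Lead time = queue + setup + processing + transit
= 5 + 3 + 16 + 5
= 29 hours


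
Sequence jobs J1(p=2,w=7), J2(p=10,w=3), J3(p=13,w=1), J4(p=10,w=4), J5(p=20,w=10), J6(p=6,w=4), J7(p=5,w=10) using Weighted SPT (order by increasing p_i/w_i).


WSPT (Smith's rule): sort by p/w ascending
  J1: p/w = 2/7 = 0.286
  J7: p/w = 5/10 = 0.500
  J6: p/w = 6/4 = 1.500
  J5: p/w = 20/10 = 2.000
  J4: p/w = 10/4 = 2.500
  J2: p/w = 10/3 = 3.333
  J3: p/w = 13/1 = 13.000
Order: J1 → J7 → J6 → J5 → J4 → J2 → J3


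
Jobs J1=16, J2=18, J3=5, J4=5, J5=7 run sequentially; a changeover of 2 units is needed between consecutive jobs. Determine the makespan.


Makespan = Σ processing + (n-1) × setup
= (16 + 18 + 5 + 5 + 7) + (5-1)×2
= 51 + 8
= 59 time units


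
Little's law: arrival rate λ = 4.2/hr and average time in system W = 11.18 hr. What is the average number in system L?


Little's law: L = λ × W
= 4.2 × 11.18
= 46.96


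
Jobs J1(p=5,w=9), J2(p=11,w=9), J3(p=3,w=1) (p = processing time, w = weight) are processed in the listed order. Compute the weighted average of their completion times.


Completion times:
  J1: C=5, w×C=9×5=45
  J2: C=16, w×C=9×16=144
  J3: C=19, w×C=1×19=19
Sum w×C = 208
Sum w = 19
Weighted avg = 208/19
= 10.95


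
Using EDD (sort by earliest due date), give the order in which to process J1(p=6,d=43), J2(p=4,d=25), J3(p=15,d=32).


EDD: sort by earliest due date
  J2: d=25, p=4
  J3: d=32, p=15
  J1: d=43, p=6
Order: J2 → J3 → J1


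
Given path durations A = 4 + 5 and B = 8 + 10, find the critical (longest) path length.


Path A: 4 + 5 = 9
Path B: 8 + 10 = 18
Critical path = longest = max(9, 18)
= 18 (Path B)


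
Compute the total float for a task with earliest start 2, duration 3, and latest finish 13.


EF = ES + duration = 2 + 3 = 5
LS = LF - duration = 13 - 3 = 10
Total Float = LF - EF = 13 - 5
(or LS - ES = 10 - 2)
= 8


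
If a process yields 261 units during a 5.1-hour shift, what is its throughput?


Throughput = units / time
= 261 / 5.1
= 51.2 units/hour


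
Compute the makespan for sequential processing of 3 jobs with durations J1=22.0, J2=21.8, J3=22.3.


Sequential makespan: sum all processing times
= 22.0 + 21.8 + 22.3
= 66.1 time units


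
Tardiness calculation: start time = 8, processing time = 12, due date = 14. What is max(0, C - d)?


Completion = start + processing = 8 + 12 = 20
Tardiness = max(0, C - d) = max(0, 20 - 14)
= max(0, 6)
= 6


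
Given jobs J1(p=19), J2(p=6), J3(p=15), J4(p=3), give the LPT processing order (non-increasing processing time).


LPT: sort by longest processing time first
  J1: p=19
  J3: p=15
  J2: p=6
  J4: p=3
Order: J1 → J3 → J2 → J4


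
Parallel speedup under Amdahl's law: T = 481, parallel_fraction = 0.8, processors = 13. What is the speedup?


Amdahl's law: T_p = T × ((1-p) + p/N)
= 481 × ((1-0.8) + 0.8/13)
= 481 × (0.20 + 0.0615)
= 481 × 0.2615
= 125.80
Speedup = 481/125.80
= 3.82×


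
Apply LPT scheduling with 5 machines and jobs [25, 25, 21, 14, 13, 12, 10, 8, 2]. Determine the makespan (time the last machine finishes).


Jobs (LPT sorted): [25, 25, 21, 14, 13, 12, 10, 8, 2]
Machines: 5
  J=25 → Machine 1 (load: 0+25=25)
  J=25 → Machine 2 (load: 0+25=25)
  J=21 → Machine 3 (load: 0+21=21)
  J=14 → Machine 4 (load: 0+14=14)
  J=13 → Machine 5 (load: 0+13=13)
  J=12 → Machine 5 (load: 13+12=25)
  J=10 → Machine 4 (load: 14+10=24)
  J=8 → Machine 3 (load: 21+8=29)
  J=2 → Machine 4 (load: 24+2=26)
Machine loads: [25, 25, 29, 26, 25]
Makespan = max = 29 time units


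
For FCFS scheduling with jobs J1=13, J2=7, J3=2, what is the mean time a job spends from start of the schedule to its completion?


Completion times:
  J1: completes at 13
  J2: completes at 20
  J3: completes at 22
Sum = 55
Average = 55/3
= 18.33


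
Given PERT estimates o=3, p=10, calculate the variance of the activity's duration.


σ² = ((p - o) / 6)² = (p - o)² / 36
= (10 - 3)² / 36
= 7² / 36
= 49 / 36
= 1.3611


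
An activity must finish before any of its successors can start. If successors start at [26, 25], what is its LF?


LF = min of all successor start times
Successors start at: [26, 25]
LF = min(26, 25)
= 25


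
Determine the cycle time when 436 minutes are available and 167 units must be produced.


Cycle time = available time / demand
= 436 / 167
= 2.61 min/unit


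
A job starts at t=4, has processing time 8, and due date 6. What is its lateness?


Completion = 4 + 8 = 12
Lateness = C - d = 12 - 6
= 6


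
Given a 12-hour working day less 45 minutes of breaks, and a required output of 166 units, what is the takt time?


Available = 12×60 - 45 = 675 min
Takt time = 675 / 166
= 4.07 min/unit


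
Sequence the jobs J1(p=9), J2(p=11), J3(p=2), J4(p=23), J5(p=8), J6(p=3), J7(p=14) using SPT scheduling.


SPT: sort by shortest processing time
  J3: p=2
  J6: p=3
  J5: p=8
  J1: p=9
  J2: p=11
  J7: p=14
  J4: p=23
Order: J3 → J6 → J5 → J1 → J2 → J7 → J4


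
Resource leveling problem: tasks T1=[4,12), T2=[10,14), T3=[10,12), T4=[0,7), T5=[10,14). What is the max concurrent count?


Check each time point for overlaps:
  t=10: 4 tasks active (T1, T2, T3, T5)
Max concurrent = 4


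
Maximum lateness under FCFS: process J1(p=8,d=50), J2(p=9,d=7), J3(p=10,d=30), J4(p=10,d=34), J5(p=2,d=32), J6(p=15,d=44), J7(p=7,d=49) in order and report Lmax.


Lateness per job (L = C - d):
  J1: C=8, d=50, L=-42
  J2: C=17, d=7, L=10
  J3: C=27, d=30, L=-3
  J4: C=37, d=34, L=3
  J5: C=39, d=32, L=7
  J6: C=54, d=44, L=10
  J7: C=61, d=49, L=12
Lmax = max(-42, 10, -3, 3, 7, 10, 12)
= 12


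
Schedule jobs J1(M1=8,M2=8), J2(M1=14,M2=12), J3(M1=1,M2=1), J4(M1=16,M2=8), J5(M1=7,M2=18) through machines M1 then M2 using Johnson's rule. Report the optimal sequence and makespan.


Johnson's rule:
Group 1 (M1≤M2, sort by M1): ['J3', 'J5', 'J1']
Group 2 (M1>M2, sort desc M2): ['J2', 'J4']
Sequence: J3 → J5 → J1 → J2 → J4
Makespan calculation:
  J3: M1 done=1, M2 done=2
  J5: M1 done=8, M2 done=26
  J1: M1 done=16, M2 done=34
  J2: M1 done=30, M2 done=46
  J4: M1 done=46, M2 done=54
= Sequence: J3 → J5 → J1 → J2 → J4, Makespan: 54


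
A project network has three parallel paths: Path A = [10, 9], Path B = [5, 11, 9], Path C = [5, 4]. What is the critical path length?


Path A: 10 + 9 = 19
Path B: 5 + 11 + 9 = 25
Path C: 5 + 4 = 9
Critical path = longest = max(19, 25, 9)
= 25 (Path B)


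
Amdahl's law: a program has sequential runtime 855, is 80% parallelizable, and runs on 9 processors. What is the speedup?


Amdahl's law: T_p = T × ((1-p) + p/N)
= 855 × ((1-0.8) + 0.8/9)
= 855 × (0.20 + 0.0889)
= 855 × 0.2889
= 247.00
Speedup = 855/247.00
= 3.46×


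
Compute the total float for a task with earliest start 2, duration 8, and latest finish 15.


EF = ES + duration = 2 + 8 = 10
LS = LF - duration = 15 - 8 = 7
Total Float = LF - EF = 15 - 10
(or LS - ES = 7 - 2)
= 5


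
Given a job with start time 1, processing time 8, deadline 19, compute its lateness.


Completion = 1 + 8 = 9
Lateness = C - d = 9 - 19
= -10


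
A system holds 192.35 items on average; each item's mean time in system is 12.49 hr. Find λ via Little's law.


Little's law: L = λW → λ = L / W
= 192.35 / 12.49
= 15.40 per hour


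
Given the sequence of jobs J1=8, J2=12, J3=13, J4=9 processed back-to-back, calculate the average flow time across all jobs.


Completion times:
  J1: completes at 8
  J2: completes at 20
  J3: completes at 33
  J4: completes at 42
Sum = 103
Average = 103/4
= 25.75


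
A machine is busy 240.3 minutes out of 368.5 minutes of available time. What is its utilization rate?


Utilization = busy / total × 100
= 240.3 / 368.5 × 100
= 65.2%


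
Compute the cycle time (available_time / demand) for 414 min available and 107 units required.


Cycle time = available time / demand
= 414 / 107
= 3.87 min/unit


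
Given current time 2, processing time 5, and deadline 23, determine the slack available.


Slack = due - current_time - processing
= 23 - 2 - 5
= 16


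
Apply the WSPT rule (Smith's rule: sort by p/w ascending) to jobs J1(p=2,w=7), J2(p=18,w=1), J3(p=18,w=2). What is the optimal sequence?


WSPT (Smith's rule): sort by p/w ascending
  J1: p/w = 2/7 = 0.286
  J3: p/w = 18/2 = 9.000
  J2: p/w = 18/1 = 18.000
Order: J1 → J3 → J2


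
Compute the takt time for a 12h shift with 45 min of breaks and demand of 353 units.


Available = 12×60 - 45 = 675 min
Takt time = 675 / 353
= 1.91 min/unit


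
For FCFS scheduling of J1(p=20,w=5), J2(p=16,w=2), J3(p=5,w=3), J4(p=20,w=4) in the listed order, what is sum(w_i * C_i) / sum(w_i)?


Completion times:
  J1: C=20, w×C=5×20=100
  J2: C=36, w×C=2×36=72
  J3: C=41, w×C=3×41=123
  J4: C=61, w×C=4×61=244
Sum w×C = 539
Sum w = 14
Weighted avg = 539/14
= 38.50


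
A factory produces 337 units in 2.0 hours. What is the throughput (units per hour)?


Throughput = units / time
= 337 / 2.0
= 168.5 units/hour


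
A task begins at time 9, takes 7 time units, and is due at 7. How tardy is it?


Completion = start + processing = 9 + 7 = 16
Tardiness = max(0, C - d) = max(0, 16 - 7)
= max(0, 9)
= 9


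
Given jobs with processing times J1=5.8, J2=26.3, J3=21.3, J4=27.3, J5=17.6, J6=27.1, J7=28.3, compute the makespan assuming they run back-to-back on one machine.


Sequential makespan: sum all processing times
= 5.8 + 26.3 + 21.3 + 27.3 + 17.6 + 27.1 + 28.3
= 153.7 time units


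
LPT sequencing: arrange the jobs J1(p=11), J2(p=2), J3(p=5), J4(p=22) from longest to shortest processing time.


LPT: sort by longest processing time first
  J4: p=22
  J1: p=11
  J3: p=5
  J2: p=2
Order: J4 → J1 → J3 → J2


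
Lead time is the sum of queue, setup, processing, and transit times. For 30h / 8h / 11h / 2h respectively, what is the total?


Lead time = queue + setup + processing + transit
= 30 + 8 + 11 + 2
= 51 hours


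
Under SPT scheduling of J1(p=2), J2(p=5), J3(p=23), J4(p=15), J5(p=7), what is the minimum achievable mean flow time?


SPT order: J1 → J2 → J5 → J4 → J3
Completion times:
  J1: C=2
  J2: C=7
  J5: C=14
  J4: C=29
  J3: C=52
Sum = 104, n = 5
Mean flow = 104/5
= 20.80


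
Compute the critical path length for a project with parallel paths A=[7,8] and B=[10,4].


Path A: 7 + 8 = 15
Path B: 10 + 4 = 14
Critical path = longest = max(15, 14)
= 15 (Path A)


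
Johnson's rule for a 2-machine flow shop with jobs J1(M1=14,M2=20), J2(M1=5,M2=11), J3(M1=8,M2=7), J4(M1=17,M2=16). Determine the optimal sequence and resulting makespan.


Johnson's rule:
Group 1 (M1≤M2, sort by M1): ['J2', 'J1']
Group 2 (M1>M2, sort desc M2): ['J4', 'J3']
Sequence: J2 → J1 → J4 → J3
Makespan calculation:
  J2: M1 done=5, M2 done=16
  J1: M1 done=19, M2 done=39
  J4: M1 done=36, M2 done=55
  J3: M1 done=44, M2 done=62
= Sequence: J2 → J1 → J4 → J3, Makespan: 62


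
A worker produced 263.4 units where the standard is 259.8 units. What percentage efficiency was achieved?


Efficiency = (actual / standard) × 100
= (263.4 / 259.8) × 100
= 101.4%


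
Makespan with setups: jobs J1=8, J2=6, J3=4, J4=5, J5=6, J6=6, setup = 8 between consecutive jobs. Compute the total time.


Makespan = Σ processing + (n-1) × setup
= (8 + 6 + 4 + 5 + 6 + 6) + (6-1)×8
= 35 + 40
= 75 time units


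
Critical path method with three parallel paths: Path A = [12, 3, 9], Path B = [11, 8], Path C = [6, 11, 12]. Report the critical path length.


Path A: 12 + 3 + 9 = 24
Path B: 11 + 8 = 19
Path C: 6 + 11 + 12 = 29
Critical path = longest = max(24, 19, 29)
= 29 (Path C)


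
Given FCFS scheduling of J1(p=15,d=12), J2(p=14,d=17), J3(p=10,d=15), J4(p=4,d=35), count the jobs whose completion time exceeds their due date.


Completion vs due date:
  J1: C=15, d=12 → TARDY
  J2: C=29, d=17 → TARDY
  J3: C=39, d=15 → TARDY
  J4: C=43, d=35 → TARDY
Tardy jobs: J1, J2, J3, J4
Count = 4


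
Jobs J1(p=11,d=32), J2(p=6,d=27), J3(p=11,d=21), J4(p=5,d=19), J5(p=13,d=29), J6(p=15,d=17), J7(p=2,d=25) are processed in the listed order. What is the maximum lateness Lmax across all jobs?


Lateness per job (L = C - d):
  J1: C=11, d=32, L=-21
  J2: C=17, d=27, L=-10
  J3: C=28, d=21, L=7
  J4: C=33, d=19, L=14
  J5: C=46, d=29, L=17
  J6: C=61, d=17, L=44
  J7: C=63, d=25, L=38
Lmax = max(-21, -10, 7, 14, 17, 44, 38)
= 44


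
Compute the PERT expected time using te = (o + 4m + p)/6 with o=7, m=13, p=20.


te = (o + 4m + p) / 6
= (7 + 4×13 + 20) / 6
= (7 + 52 + 20) / 6
= 79 / 6
= 13.17


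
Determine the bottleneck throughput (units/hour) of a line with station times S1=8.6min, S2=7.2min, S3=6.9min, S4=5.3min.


Bottleneck = longest station time
Station times: [8.6, 7.2, 6.9, 5.3]
Max = 8.6 min
Rate = 60 / 8.6
= 6.98 units/hour (bottleneck: 8.6min)


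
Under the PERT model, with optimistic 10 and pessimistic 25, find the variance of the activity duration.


σ² = ((p - o) / 6)² = (p - o)² / 36
= (25 - 10)² / 36
= 15² / 36
= 225 / 36
= 6.2500


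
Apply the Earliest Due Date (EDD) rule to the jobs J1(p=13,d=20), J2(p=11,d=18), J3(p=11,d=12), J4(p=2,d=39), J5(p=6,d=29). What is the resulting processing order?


EDD: sort by earliest due date
  J3: d=12, p=11
  J2: d=18, p=11
  J1: d=20, p=13
  J5: d=29, p=6
  J4: d=39, p=2
Order: J3 → J2 → J1 → J5 → J4


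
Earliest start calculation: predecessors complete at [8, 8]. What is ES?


ES = max of all predecessor completion times
Predecessors: [8, 8]
ES = max(8, 8)
= 8


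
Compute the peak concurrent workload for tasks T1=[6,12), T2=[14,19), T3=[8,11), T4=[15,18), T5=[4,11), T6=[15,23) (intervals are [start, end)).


Check each time point for overlaps:
  t=8: 3 tasks active (T1, T3, T5)
Max concurrent = 3


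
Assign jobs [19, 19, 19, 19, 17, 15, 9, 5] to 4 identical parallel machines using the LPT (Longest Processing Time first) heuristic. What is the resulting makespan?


Jobs (LPT sorted): [19, 19, 19, 19, 17, 15, 9, 5]
Machines: 4
  J=19 → Machine 1 (load: 0+19=19)
  J=19 → Machine 2 (load: 0+19=19)
  J=19 → Machine 3 (load: 0+19=19)
  J=19 → Machine 4 (load: 0+19=19)
  J=17 → Machine 1 (load: 19+17=36)
  J=15 → Machine 2 (load: 19+15=34)
  J=9 → Machine 3 (load: 19+9=28)
  J=5 → Machine 4 (load: 19+5=24)
Machine loads: [36, 34, 28, 24]
Makespan = max = 36 time units


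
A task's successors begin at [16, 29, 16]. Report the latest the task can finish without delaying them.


LF = min of all successor start times
Successors start at: [16, 29, 16]
LF = min(16, 29, 16)
= 16


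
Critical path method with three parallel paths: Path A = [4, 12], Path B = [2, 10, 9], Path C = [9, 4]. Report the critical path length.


Path A: 4 + 12 = 16
Path B: 2 + 10 + 9 = 21
Path C: 9 + 4 = 13
Critical path = longest = max(16, 21, 13)
= 21 (Path B)


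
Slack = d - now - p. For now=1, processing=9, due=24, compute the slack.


Slack = due - current_time - processing
= 24 - 1 - 9
= 14


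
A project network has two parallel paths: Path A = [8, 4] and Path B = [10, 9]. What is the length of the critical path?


Path A: 8 + 4 = 12
Path B: 10 + 9 = 19
Critical path = longest = max(12, 19)
= 19 (Path B)


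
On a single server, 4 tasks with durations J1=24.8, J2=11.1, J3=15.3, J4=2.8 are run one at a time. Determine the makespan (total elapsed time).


Sequential makespan: sum all processing times
= 24.8 + 11.1 + 15.3 + 2.8
= 54.0 time units


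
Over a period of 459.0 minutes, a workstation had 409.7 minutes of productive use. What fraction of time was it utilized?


Utilization = busy / total × 100
= 409.7 / 459.0 × 100
= 89.3%


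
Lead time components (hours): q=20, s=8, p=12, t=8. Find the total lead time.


Lead time = queue + setup + processing + transit
= 20 + 8 + 12 + 8
= 48 hours


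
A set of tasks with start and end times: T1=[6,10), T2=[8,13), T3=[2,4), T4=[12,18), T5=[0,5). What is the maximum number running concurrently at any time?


Check each time point for overlaps:
  t=2: 2 tasks active (T3, T5)
Max concurrent = 2


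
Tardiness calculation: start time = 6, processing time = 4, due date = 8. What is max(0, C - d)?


Completion = start + processing = 6 + 4 = 10
Tardiness = max(0, C - d) = max(0, 10 - 8)
= max(0, 2)
= 2


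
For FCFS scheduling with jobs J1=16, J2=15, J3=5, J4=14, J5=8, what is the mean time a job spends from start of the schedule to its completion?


Completion times:
  J1: completes at 16
  J2: completes at 31
  J3: completes at 36
  J4: completes at 50
  J5: completes at 58
Sum = 191
Average = 191/5
= 38.20


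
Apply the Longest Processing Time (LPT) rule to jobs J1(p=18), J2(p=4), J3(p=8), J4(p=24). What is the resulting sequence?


LPT: sort by longest processing time first
  J4: p=24
  J1: p=18
  J3: p=8
  J2: p=4
Order: J4 → J1 → J3 → J2


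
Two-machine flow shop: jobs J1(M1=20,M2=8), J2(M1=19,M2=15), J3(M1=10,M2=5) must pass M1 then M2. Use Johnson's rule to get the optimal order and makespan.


Johnson's rule:
Group 1 (M1≤M2, sort by M1): []
Group 2 (M1>M2, sort desc M2): ['J2', 'J1', 'J3']
Sequence: J2 → J1 → J3
Makespan calculation:
  J2: M1 done=19, M2 done=34
  J1: M1 done=39, M2 done=47
  J3: M1 done=49, M2 done=54
= Sequence: J2 → J1 → J3, Makespan: 54


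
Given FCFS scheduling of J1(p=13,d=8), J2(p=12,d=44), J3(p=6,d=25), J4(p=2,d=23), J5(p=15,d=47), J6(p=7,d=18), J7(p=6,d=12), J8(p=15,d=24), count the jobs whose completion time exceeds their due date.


Completion vs due date:
  J1: C=13, d=8 → TARDY
  J2: C=25, d=44 → on time
  J3: C=31, d=25 → TARDY
  J4: C=33, d=23 → TARDY
  J5: C=48, d=47 → TARDY
  J6: C=55, d=18 → TARDY
  J7: C=61, d=12 → TARDY
  J8: C=76, d=24 → TARDY
Tardy jobs: J1, J3, J4, J5, J6, J7, J8
Count = 7


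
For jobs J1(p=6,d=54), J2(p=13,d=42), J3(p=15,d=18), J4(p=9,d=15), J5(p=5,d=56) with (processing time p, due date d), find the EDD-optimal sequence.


EDD: sort by earliest due date
  J4: d=15, p=9
  J3: d=18, p=15
  J2: d=42, p=13
  J1: d=54, p=6
  J5: d=56, p=5
Order: J4 → J3 → J2 → J1 → J5


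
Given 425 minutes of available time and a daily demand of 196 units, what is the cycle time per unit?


Cycle time = available time / demand
= 425 / 196
= 2.17 min/unit


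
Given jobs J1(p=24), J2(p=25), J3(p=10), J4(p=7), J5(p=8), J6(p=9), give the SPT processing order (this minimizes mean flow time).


SPT: sort by shortest processing time
  J4: p=7
  J5: p=8
  J6: p=9
  J3: p=10
  J1: p=24
  J2: p=25
Order: J4 → J5 → J6 → J3 → J1 → J2


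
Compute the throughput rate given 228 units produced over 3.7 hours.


Throughput = units / time
= 228 / 3.7
= 61.6 units/hour


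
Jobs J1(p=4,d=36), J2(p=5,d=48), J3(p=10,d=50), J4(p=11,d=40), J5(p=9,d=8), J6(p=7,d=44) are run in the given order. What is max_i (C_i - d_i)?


Lateness per job (L = C - d):
  J1: C=4, d=36, L=-32
  J2: C=9, d=48, L=-39
  J3: C=19, d=50, L=-31
  J4: C=30, d=40, L=-10
  J5: C=39, d=8, L=31
  J6: C=46, d=44, L=2
Lmax = max(-32, -39, -31, -10, 31, 2)
= 31


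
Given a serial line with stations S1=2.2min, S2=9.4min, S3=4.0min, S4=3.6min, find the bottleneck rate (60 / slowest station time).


Bottleneck = longest station time
Station times: [2.2, 9.4, 4.0, 3.6]
Max = 9.4 min
Rate = 60 / 9.4
= 6.38 units/hour (bottleneck: 9.4min)


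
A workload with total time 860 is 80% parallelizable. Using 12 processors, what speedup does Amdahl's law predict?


Amdahl's law: T_p = T × ((1-p) + p/N)
= 860 × ((1-0.8) + 0.8/12)
= 860 × (0.20 + 0.0667)
= 860 × 0.2667
= 229.33
Speedup = 860/229.33
= 3.75×


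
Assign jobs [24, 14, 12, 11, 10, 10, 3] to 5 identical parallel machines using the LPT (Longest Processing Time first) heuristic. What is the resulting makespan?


Jobs (LPT sorted): [24, 14, 12, 11, 10, 10, 3]
Machines: 5
  J=24 → Machine 1 (load: 0+24=24)
  J=14 → Machine 2 (load: 0+14=14)
  J=12 → Machine 3 (load: 0+12=12)
  J=11 → Machine 4 (load: 0+11=11)
  J=10 → Machine 5 (load: 0+10=10)
  J=10 → Machine 5 (load: 10+10=20)
  J=3 → Machine 4 (load: 11+3=14)
Machine loads: [24, 14, 12, 14, 20]
Makespan = max = 24 time units


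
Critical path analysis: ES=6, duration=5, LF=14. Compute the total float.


EF = ES + duration = 6 + 5 = 11
LS = LF - duration = 14 - 5 = 9
Total Float = LF - EF = 14 - 11
(or LS - ES = 9 - 6)
= 3


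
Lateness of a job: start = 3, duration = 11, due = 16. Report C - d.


Completion = 3 + 11 = 14
Lateness = C - d = 14 - 16
= -2


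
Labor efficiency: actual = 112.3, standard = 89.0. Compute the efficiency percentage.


Efficiency = (actual / standard) × 100
= (112.3 / 89.0) × 100
= 126.2%


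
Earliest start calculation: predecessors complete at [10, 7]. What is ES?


ES = max of all predecessor completion times
Predecessors: [10, 7]
ES = max(10, 7)
= 10


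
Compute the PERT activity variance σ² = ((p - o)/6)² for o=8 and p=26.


σ² = ((p - o) / 6)² = (p - o)² / 36
= (26 - 8)² / 36
= 18² / 36
= 324 / 36
= 9.0000


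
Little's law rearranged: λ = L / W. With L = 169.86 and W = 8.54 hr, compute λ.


Little's law: L = λW → λ = L / W
= 169.86 / 8.54
= 19.89 per hour
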